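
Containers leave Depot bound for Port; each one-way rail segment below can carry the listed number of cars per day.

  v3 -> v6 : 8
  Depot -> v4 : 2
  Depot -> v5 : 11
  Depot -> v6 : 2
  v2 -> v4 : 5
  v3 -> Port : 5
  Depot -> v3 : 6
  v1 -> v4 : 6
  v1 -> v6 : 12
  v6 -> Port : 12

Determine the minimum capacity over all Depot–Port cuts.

8

Augment Depot→v3→Port: bottleneck 5, flow now 5.
Augment Depot→v6→Port: bottleneck 2, flow now 7.
Augment Depot→v3→v6→Port: bottleneck 1, flow now 8.
No augmenting path remains; maximum flow = 8.
By max-flow min-cut, the minimum cut capacity equals the max flow.
In the residual graph, reachable from Depot: {Depot, v4, v5}.
Min-cut edges: Depot→v3 (6), Depot→v6 (2); capacity 6 + 2 = 8.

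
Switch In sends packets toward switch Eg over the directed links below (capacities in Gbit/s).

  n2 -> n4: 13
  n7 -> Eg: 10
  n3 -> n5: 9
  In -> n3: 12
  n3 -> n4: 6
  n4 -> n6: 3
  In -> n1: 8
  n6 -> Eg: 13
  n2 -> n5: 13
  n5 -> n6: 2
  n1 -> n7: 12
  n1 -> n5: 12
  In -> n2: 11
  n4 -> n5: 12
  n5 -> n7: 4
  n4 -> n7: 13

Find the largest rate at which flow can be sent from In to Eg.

15

Augment In→n1→n7→Eg: bottleneck 8, flow now 8.
Augment In→n2→n4→n6→Eg: bottleneck 3, flow now 11.
Augment In→n2→n4→n7→Eg: bottleneck 2, flow now 13.
Augment In→n2→n5→n6→Eg: bottleneck 2, flow now 15.
No augmenting path remains; maximum flow = 15.
In the residual graph, reachable from In: {In, n1, n2, n3, n4, n5, n7}.
Min-cut edges: n4→n6 (3), n5→n6 (2), n7→Eg (10); capacity 3 + 2 + 10 = 15.
This cut is saturated, so no flow can exceed 15.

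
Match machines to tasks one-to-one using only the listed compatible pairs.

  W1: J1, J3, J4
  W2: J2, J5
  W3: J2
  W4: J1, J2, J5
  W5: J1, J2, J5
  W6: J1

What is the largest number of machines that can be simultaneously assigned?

4

Unit-capacity flow: source→left, listed edges, right→sink; max matching = max flow.
Augmenting path W1→J1 (+1); matched 1.
Augmenting path W2→J2 (+1); matched 2.
Augmenting path W4→J5 (+1); matched 3.
Augmenting path W5→J1→W1→J3 (+1); matched 4.
No augmenting path remains; maximum matching = 4.
König certificate: {W1, J1, J2, J5} is a vertex cover of size 4 (every listed pair touches it), so no matching can be larger.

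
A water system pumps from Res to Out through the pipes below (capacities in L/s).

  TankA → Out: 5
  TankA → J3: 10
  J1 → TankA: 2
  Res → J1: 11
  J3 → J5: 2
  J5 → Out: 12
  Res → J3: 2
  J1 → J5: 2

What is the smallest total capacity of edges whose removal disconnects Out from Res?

Augment Res→J3→J5→Out: bottleneck 2, flow now 2.
Augment Res→J1→TankA→Out: bottleneck 2, flow now 4.
Augment Res→J1→J5→Out: bottleneck 2, flow now 6.
No augmenting path remains; maximum flow = 6.
By max-flow min-cut, the minimum cut capacity equals the max flow.
In the residual graph, reachable from Res: {Res, J1}.
Min-cut edges: Res→J3 (2), J1→TankA (2), J1→J5 (2); capacity 2 + 2 + 2 = 6.

6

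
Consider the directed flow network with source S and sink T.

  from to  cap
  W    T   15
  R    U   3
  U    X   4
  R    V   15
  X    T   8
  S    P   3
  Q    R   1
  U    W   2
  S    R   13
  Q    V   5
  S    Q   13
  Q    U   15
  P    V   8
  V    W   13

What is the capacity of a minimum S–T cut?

19

Augment S→P→V→W→T: bottleneck 3, flow now 3.
Augment S→Q→U→W→T: bottleneck 2, flow now 5.
Augment S→Q→U→X→T: bottleneck 4, flow now 9.
Augment S→Q→V→W→T: bottleneck 5, flow now 14.
Augment S→R→V→W→T: bottleneck 5, flow now 19.
No augmenting path remains; maximum flow = 19.
By max-flow min-cut, the minimum cut capacity equals the max flow.
In the residual graph, reachable from S: {S, P, Q, R, U, V}.
Min-cut edges: U→W (2), U→X (4), V→W (13); capacity 2 + 4 + 13 = 19.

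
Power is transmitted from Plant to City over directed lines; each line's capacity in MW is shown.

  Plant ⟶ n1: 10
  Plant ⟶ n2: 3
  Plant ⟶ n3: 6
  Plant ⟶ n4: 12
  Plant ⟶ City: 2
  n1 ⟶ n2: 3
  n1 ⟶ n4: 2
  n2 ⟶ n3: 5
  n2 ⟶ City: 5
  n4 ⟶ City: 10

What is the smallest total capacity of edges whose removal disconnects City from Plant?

17

Augment Plant→City: bottleneck 2, flow now 2.
Augment Plant→n2→City: bottleneck 3, flow now 5.
Augment Plant→n4→City: bottleneck 10, flow now 15.
Augment Plant→n1→n2→City: bottleneck 2, flow now 17.
No augmenting path remains; maximum flow = 17.
By max-flow min-cut, the minimum cut capacity equals the max flow.
In the residual graph, reachable from Plant: {Plant, n1, n2, n3, n4}.
Min-cut edges: Plant→City (2), n2→City (5), n4→City (10); capacity 2 + 5 + 10 = 17.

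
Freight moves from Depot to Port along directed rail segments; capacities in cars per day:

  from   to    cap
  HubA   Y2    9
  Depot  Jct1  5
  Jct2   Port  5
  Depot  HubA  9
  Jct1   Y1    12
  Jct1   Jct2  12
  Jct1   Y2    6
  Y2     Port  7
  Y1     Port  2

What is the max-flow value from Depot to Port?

Augment Depot→Jct1→Y1→Port: bottleneck 2, flow now 2.
Augment Depot→Jct1→Y2→Port: bottleneck 3, flow now 5.
Augment Depot→HubA→Y2→Port: bottleneck 4, flow now 9.
Augment Depot→HubA→Y2→Jct1→Jct2→Port: bottleneck 3, flow now 12. (uses reverse residual edge)
No augmenting path remains; maximum flow = 12.
In the residual graph, reachable from Depot: {Depot, HubA, Y2}.
Min-cut edges: Depot→Jct1 (5), Y2→Port (7); capacity 5 + 7 = 12.
This cut is saturated, so no flow can exceed 12.

12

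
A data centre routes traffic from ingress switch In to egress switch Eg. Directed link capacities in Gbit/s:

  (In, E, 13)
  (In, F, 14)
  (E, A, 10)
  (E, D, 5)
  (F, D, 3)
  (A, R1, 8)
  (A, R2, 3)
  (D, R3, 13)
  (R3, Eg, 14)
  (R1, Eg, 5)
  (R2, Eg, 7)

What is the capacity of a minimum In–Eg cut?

16

Augment In→E→A→R1→Eg: bottleneck 5, flow now 5.
Augment In→E→A→R2→Eg: bottleneck 3, flow now 8.
Augment In→E→D→R3→Eg: bottleneck 5, flow now 13.
Augment In→F→D→R3→Eg: bottleneck 3, flow now 16.
No augmenting path remains; maximum flow = 16.
By max-flow min-cut, the minimum cut capacity equals the max flow.
In the residual graph, reachable from In: {In, F}.
Min-cut edges: In→E (13), F→D (3); capacity 13 + 3 = 16.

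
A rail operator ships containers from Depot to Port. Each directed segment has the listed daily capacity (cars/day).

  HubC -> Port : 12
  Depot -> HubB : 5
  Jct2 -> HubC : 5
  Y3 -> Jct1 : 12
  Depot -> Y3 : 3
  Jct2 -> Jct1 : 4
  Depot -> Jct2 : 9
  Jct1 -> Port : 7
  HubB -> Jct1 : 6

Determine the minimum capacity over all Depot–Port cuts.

12

Augment Depot→Y3→Jct1→Port: bottleneck 3, flow now 3.
Augment Depot→HubB→Jct1→Port: bottleneck 4, flow now 7.
Augment Depot→Jct2→HubC→Port: bottleneck 5, flow now 12.
No augmenting path remains; maximum flow = 12.
By max-flow min-cut, the minimum cut capacity equals the max flow.
In the residual graph, reachable from Depot: {Depot, Y3, HubB, Jct2, Jct1}.
Min-cut edges: Jct2→HubC (5), Jct1→Port (7); capacity 5 + 7 = 12.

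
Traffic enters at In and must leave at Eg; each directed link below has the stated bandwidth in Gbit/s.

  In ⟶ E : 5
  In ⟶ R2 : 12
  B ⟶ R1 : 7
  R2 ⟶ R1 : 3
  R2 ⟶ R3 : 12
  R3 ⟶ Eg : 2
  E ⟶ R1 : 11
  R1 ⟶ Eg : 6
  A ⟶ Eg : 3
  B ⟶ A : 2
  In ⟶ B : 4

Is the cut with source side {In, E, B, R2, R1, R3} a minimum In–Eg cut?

Given cut capacity: 2 + 6 + 2 = 10.
Augment In→E→R1→Eg: bottleneck 5, flow now 5.
Augment In→B→R1→Eg: bottleneck 1, flow now 6.
Augment In→B→A→Eg: bottleneck 2, flow now 8.
Augment In→R2→R3→Eg: bottleneck 2, flow now 10.
No augmenting path remains; maximum flow = 10.
Cut capacity 10 equals the max flow, so it is a minimum cut.

Yes — it is a minimum cut (capacity 10).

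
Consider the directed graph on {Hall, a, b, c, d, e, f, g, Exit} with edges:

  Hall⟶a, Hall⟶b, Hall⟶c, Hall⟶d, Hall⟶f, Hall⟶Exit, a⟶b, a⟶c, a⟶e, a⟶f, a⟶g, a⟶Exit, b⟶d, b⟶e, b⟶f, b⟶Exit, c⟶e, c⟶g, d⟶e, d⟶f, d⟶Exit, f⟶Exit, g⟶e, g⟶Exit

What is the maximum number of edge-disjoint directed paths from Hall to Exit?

6

Assign every edge capacity 1; by Menger, the answer equals the max flow.
Path Hall→Exit (+1); total 1.
Path Hall→a→Exit (+1); total 2.
Path Hall→b→Exit (+1); total 3.
Path Hall→d→Exit (+1); total 4.
Path Hall→f→Exit (+1); total 5.
Path Hall→c→g→Exit (+1); total 6.
No residual Hall→Exit path; max flow = 6.
Certifying cut of size 6: {Hall→Exit, Hall→a, Hall→b, Hall→c, Hall→d, Hall→f}.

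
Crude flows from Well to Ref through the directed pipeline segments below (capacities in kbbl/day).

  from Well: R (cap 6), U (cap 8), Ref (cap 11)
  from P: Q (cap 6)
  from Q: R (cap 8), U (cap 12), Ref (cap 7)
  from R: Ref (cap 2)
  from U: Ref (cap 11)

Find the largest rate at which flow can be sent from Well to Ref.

21

Augment Well→Ref: bottleneck 11, flow now 11.
Augment Well→R→Ref: bottleneck 2, flow now 13.
Augment Well→U→Ref: bottleneck 8, flow now 21.
No augmenting path remains; maximum flow = 21.
In the residual graph, reachable from Well: {Well, R}.
Min-cut edges: Well→U (8), Well→Ref (11), R→Ref (2); capacity 8 + 11 + 2 = 21.
This cut is saturated, so no flow can exceed 21.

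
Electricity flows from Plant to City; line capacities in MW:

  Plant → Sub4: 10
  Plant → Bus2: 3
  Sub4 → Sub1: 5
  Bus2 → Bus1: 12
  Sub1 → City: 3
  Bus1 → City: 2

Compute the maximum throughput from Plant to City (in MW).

5

Augment Plant→Sub4→Sub1→City: bottleneck 3, flow now 3.
Augment Plant→Bus2→Bus1→City: bottleneck 2, flow now 5.
No augmenting path remains; maximum flow = 5.
In the residual graph, reachable from Plant: {Plant, Sub4, Bus2, Sub1, Bus1}.
Min-cut edges: Sub1→City (3), Bus1→City (2); capacity 3 + 2 = 5.
This cut is saturated, so no flow can exceed 5.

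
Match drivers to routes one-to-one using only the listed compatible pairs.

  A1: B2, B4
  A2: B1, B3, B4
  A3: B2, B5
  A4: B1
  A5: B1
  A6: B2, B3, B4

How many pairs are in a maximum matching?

Unit-capacity flow: source→left, listed edges, right→sink; max matching = max flow.
Augmenting path A1→B2 (+1); matched 1.
Augmenting path A2→B1 (+1); matched 2.
Augmenting path A3→B5 (+1); matched 3.
Augmenting path A6→B3 (+1); matched 4.
Augmenting path A4→B1→A2→B4 (+1); matched 5.
No augmenting path remains; maximum matching = 5.
König certificate: {A1, A2, A3, A6, B1} is a vertex cover of size 5 (every listed pair touches it), so no matching can be larger.

5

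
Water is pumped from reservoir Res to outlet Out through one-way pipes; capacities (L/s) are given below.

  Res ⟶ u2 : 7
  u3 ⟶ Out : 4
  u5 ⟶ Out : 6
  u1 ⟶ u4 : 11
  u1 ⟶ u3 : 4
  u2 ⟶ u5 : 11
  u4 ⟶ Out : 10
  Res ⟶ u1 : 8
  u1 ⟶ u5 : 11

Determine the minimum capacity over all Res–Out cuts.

Augment Res→u1→u3→Out: bottleneck 4, flow now 4.
Augment Res→u1→u4→Out: bottleneck 4, flow now 8.
Augment Res→u2→u5→Out: bottleneck 6, flow now 14.
No augmenting path remains; maximum flow = 14.
By max-flow min-cut, the minimum cut capacity equals the max flow.
In the residual graph, reachable from Res: {Res, u2, u5}.
Min-cut edges: Res→u1 (8), u5→Out (6); capacity 8 + 6 = 14.

14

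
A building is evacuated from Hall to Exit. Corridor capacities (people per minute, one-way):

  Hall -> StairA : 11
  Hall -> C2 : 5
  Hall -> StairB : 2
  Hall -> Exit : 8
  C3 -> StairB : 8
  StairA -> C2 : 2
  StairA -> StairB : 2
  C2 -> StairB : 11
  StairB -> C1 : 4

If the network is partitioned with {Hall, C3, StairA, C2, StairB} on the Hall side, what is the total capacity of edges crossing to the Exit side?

Edges leaving {Hall, C3, StairA, C2, StairB}: Hall→Exit (8), StairB→C1 (4).
Cut capacity = 8 + 4 = 12.

12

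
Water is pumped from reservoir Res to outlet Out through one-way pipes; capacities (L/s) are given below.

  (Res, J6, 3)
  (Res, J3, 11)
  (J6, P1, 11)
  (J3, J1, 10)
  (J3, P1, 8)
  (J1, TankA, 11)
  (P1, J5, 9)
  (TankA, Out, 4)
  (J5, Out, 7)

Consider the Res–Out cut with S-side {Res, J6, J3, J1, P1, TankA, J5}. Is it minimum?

Given cut capacity: 4 + 7 = 11.
Augment Res→J6→P1→J5→Out: bottleneck 3, flow now 3.
Augment Res→J3→J1→TankA→Out: bottleneck 4, flow now 7.
Augment Res→J3→P1→J5→Out: bottleneck 4, flow now 11.
No augmenting path remains; maximum flow = 11.
Cut capacity 11 equals the max flow, so it is a minimum cut.

Yes — it is a minimum cut (capacity 11).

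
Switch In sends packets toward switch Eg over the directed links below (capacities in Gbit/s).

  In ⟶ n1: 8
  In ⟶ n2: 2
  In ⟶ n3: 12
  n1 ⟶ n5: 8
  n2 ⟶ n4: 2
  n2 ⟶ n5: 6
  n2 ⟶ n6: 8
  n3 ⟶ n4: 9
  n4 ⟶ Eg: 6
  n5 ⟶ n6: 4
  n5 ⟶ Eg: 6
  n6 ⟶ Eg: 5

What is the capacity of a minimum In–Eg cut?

16

Augment In→n1→n5→Eg: bottleneck 6, flow now 6.
Augment In→n2→n4→Eg: bottleneck 2, flow now 8.
Augment In→n3→n4→Eg: bottleneck 4, flow now 12.
Augment In→n1→n5→n6→Eg: bottleneck 2, flow now 14.
Augment In→n3→n4→n2→n6→Eg: bottleneck 2, flow now 16. (uses reverse residual edge)
No augmenting path remains; maximum flow = 16.
By max-flow min-cut, the minimum cut capacity equals the max flow.
In the residual graph, reachable from In: {In, n3, n4}.
Min-cut edges: In→n1 (8), In→n2 (2), n4→Eg (6); capacity 8 + 2 + 6 = 16.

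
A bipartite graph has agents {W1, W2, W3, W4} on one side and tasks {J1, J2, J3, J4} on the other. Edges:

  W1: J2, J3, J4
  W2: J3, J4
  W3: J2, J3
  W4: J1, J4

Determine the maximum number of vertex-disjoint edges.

4

Unit-capacity flow: source→left, listed edges, right→sink; max matching = max flow.
Augmenting path W1→J2 (+1); matched 1.
Augmenting path W2→J3 (+1); matched 2.
Augmenting path W4→J1 (+1); matched 3.
Augmenting path W3→J2→W1→J4 (+1); matched 4.
No augmenting path remains; maximum matching = 4.
König certificate: {W1, W2, W3, W4} is a vertex cover of size 4 (every listed pair touches it), so no matching can be larger.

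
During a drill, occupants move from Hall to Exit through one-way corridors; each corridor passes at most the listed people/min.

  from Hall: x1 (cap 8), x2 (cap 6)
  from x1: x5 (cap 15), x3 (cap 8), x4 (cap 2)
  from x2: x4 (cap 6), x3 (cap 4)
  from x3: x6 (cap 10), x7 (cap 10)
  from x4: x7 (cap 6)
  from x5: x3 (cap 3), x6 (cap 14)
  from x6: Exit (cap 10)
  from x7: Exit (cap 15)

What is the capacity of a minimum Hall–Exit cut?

Augment Hall→x1→x3→x6→Exit: bottleneck 8, flow now 8.
Augment Hall→x2→x3→x6→Exit: bottleneck 2, flow now 10.
Augment Hall→x2→x3→x7→Exit: bottleneck 2, flow now 12.
Augment Hall→x2→x4→x7→Exit: bottleneck 2, flow now 14.
No augmenting path remains; maximum flow = 14.
By max-flow min-cut, the minimum cut capacity equals the max flow.
In the residual graph, reachable from Hall: {Hall}.
Min-cut edges: Hall→x1 (8), Hall→x2 (6); capacity 8 + 6 = 14.

14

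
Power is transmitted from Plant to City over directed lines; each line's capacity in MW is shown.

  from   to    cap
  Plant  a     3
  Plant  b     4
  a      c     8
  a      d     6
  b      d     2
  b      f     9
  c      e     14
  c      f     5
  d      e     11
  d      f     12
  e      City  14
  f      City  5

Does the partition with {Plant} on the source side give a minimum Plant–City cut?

Yes — it is a minimum cut (capacity 7).

Given cut capacity: 3 + 4 = 7.
Augment Plant→b→f→City: bottleneck 4, flow now 4.
Augment Plant→a→c→e→City: bottleneck 3, flow now 7.
No augmenting path remains; maximum flow = 7.
Cut capacity 7 equals the max flow, so it is a minimum cut.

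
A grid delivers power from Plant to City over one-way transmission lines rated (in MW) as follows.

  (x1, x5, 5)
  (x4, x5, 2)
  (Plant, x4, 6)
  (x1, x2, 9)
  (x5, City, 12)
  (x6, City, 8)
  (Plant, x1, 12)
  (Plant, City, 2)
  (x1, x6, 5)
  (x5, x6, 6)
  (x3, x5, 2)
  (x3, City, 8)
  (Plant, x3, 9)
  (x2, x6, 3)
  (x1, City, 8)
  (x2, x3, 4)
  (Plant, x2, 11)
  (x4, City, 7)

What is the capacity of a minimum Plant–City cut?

33

Augment Plant→City: bottleneck 2, flow now 2.
Augment Plant→x1→City: bottleneck 8, flow now 10.
Augment Plant→x3→City: bottleneck 8, flow now 18.
Augment Plant→x4→City: bottleneck 6, flow now 24.
Augment Plant→x1→x5→City: bottleneck 4, flow now 28.
Augment Plant→x2→x6→City: bottleneck 3, flow now 31.
Augment Plant→x3→x5→City: bottleneck 1, flow now 32.
Augment Plant→x2→x3→x5→City: bottleneck 1, flow now 33.
No augmenting path remains; maximum flow = 33.
By max-flow min-cut, the minimum cut capacity equals the max flow.
In the residual graph, reachable from Plant: {Plant, x2, x3}.
Min-cut edges: Plant→x1 (12), Plant→x4 (6), Plant→City (2), x2→x6 (3), x3→x5 (2), x3→City (8); capacity 12 + 6 + 2 + 3 + 2 + 8 = 33.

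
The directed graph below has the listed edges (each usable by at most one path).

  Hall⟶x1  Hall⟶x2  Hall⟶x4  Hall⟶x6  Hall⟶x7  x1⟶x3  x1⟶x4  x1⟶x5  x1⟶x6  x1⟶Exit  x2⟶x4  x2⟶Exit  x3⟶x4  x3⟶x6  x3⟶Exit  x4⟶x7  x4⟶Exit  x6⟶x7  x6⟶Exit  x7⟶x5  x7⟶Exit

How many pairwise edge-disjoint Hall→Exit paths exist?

5

Assign every edge capacity 1; by Menger, the answer equals the max flow.
Path Hall→x1→Exit (+1); total 1.
Path Hall→x2→Exit (+1); total 2.
Path Hall→x4→Exit (+1); total 3.
Path Hall→x6→Exit (+1); total 4.
Path Hall→x7→Exit (+1); total 5.
No residual Hall→Exit path; max flow = 5.
Certifying cut of size 5: {Hall→x1, Hall→x2, Hall→x4, Hall→x6, Hall→x7}.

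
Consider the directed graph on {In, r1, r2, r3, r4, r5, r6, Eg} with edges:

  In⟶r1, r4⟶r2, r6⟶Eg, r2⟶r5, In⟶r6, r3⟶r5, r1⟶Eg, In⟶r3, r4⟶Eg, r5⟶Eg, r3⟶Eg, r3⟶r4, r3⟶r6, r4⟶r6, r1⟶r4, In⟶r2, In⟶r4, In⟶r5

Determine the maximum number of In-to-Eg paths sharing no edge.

Assign every edge capacity 1; by Menger, the answer equals the max flow.
Path In→r1→Eg (+1); total 1.
Path In→r3→Eg (+1); total 2.
Path In→r4→Eg (+1); total 3.
Path In→r5→Eg (+1); total 4.
Path In→r6→Eg (+1); total 5.
No residual In→Eg path; max flow = 5.
Certifying cut of size 5: {In→r1, In→r3, In→r4, In→r6, r5→Eg}.

5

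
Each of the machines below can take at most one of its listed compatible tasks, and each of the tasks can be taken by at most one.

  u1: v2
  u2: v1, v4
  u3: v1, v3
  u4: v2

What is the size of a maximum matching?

3

Unit-capacity flow: source→left, listed edges, right→sink; max matching = max flow.
Augmenting path u1→v2 (+1); matched 1.
Augmenting path u2→v1 (+1); matched 2.
Augmenting path u3→v3 (+1); matched 3.
No augmenting path remains; maximum matching = 3.
König certificate: {u2, u3, v2} is a vertex cover of size 3 (every listed pair touches it), so no matching can be larger.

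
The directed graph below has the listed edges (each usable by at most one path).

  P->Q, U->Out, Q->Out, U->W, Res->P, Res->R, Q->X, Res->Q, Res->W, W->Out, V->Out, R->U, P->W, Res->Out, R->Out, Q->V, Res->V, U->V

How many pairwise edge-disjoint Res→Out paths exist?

5

Assign every edge capacity 1; by Menger, the answer equals the max flow.
Path Res→Out (+1); total 1.
Path Res→Q→Out (+1); total 2.
Path Res→R→Out (+1); total 3.
Path Res→V→Out (+1); total 4.
Path Res→W→Out (+1); total 5.
No residual Res→Out path; max flow = 5.
Certifying cut of size 5: {Q→Out, Res→Out, Res→R, V→Out, W→Out}.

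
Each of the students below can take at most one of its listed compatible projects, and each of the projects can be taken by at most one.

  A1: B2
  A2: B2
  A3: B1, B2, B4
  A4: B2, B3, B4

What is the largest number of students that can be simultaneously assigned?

3

Unit-capacity flow: source→left, listed edges, right→sink; max matching = max flow.
Augmenting path A1→B2 (+1); matched 1.
Augmenting path A3→B1 (+1); matched 2.
Augmenting path A4→B3 (+1); matched 3.
No augmenting path remains; maximum matching = 3.
König certificate: {A3, A4, B2} is a vertex cover of size 3 (every listed pair touches it), so no matching can be larger.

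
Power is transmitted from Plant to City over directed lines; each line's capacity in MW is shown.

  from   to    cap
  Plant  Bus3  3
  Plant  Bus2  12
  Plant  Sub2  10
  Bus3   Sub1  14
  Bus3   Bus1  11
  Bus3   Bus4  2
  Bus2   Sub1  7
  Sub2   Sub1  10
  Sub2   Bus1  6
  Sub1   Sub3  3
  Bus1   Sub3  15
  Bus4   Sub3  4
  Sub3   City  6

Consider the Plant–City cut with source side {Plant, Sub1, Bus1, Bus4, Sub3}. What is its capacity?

31

Edges leaving {Plant, Sub1, Bus1, Bus4, Sub3}: Plant→Bus3 (3), Plant→Bus2 (12), Plant→Sub2 (10), Sub3→City (6).
Cut capacity = 3 + 12 + 10 + 6 = 31.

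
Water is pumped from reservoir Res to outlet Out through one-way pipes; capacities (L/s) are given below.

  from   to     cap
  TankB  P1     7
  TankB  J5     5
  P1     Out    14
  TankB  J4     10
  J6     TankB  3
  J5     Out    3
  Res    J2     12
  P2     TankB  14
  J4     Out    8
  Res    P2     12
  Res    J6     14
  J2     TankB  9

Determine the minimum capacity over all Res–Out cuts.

18

Augment Res→J6→TankB→J5→Out: bottleneck 3, flow now 3.
Augment Res→P2→TankB→P1→Out: bottleneck 7, flow now 10.
Augment Res→P2→TankB→J4→Out: bottleneck 5, flow now 15.
Augment Res→J2→TankB→J4→Out: bottleneck 3, flow now 18.
No augmenting path remains; maximum flow = 18.
By max-flow min-cut, the minimum cut capacity equals the max flow.
In the residual graph, reachable from Res: {Res, J6, P2, J2, TankB, J5, J4}.
Min-cut edges: TankB→P1 (7), J5→Out (3), J4→Out (8); capacity 7 + 3 + 8 = 18.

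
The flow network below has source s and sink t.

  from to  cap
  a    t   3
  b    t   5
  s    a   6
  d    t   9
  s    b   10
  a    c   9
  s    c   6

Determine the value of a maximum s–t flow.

8

Augment s→a→t: bottleneck 3, flow now 3.
Augment s→b→t: bottleneck 5, flow now 8.
No augmenting path remains; maximum flow = 8.
In the residual graph, reachable from s: {s, a, b, c}.
Min-cut edges: a→t (3), b→t (5); capacity 3 + 5 = 8.
This cut is saturated, so no flow can exceed 8.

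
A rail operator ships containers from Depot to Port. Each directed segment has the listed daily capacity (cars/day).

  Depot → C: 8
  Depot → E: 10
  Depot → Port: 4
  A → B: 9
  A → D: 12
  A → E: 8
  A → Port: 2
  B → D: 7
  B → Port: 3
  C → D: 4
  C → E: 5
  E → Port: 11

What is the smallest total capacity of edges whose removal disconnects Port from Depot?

15

Augment Depot→Port: bottleneck 4, flow now 4.
Augment Depot→E→Port: bottleneck 10, flow now 14.
Augment Depot→C→E→Port: bottleneck 1, flow now 15.
No augmenting path remains; maximum flow = 15.
By max-flow min-cut, the minimum cut capacity equals the max flow.
In the residual graph, reachable from Depot: {Depot, C, D, E}.
Min-cut edges: Depot→Port (4), E→Port (11); capacity 4 + 11 = 15.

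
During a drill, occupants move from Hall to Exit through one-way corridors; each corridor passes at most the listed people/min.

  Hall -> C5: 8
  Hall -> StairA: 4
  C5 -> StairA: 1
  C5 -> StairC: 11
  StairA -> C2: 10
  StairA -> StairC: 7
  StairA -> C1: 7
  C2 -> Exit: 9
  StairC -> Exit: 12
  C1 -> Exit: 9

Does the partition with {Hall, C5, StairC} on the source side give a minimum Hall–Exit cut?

Given cut capacity: 4 + 1 + 12 = 17.
Augment Hall→C5→StairC→Exit: bottleneck 8, flow now 8.
Augment Hall→StairA→C2→Exit: bottleneck 4, flow now 12.
No augmenting path remains; maximum flow = 12.
In the residual graph, reachable from Hall: {Hall}.
Min-cut edges: Hall→C5 (8), Hall→StairA (4); capacity 8 + 4 = 12.
Cut capacity 17 exceeds the max flow 12, so it is not minimum.

No — its capacity is 17, but the minimum cut has capacity 12.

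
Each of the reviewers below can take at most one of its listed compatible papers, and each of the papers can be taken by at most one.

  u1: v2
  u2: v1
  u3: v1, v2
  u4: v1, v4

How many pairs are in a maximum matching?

3

Unit-capacity flow: source→left, listed edges, right→sink; max matching = max flow.
Augmenting path u1→v2 (+1); matched 1.
Augmenting path u2→v1 (+1); matched 2.
Augmenting path u4→v4 (+1); matched 3.
No augmenting path remains; maximum matching = 3.
König certificate: {u4, v1, v2} is a vertex cover of size 3 (every listed pair touches it), so no matching can be larger.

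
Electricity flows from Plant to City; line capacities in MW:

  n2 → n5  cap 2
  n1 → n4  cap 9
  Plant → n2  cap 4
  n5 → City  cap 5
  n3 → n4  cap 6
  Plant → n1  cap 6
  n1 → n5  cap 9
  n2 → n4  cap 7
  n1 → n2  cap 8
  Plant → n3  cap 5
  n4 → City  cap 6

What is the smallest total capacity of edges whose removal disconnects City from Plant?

11

Augment Plant→n1→n4→City: bottleneck 6, flow now 6.
Augment Plant→n2→n5→City: bottleneck 2, flow now 8.
Augment Plant→n2→n4→n1→n5→City: bottleneck 2, flow now 10. (uses reverse residual edge)
Augment Plant→n3→n4→n1→n5→City: bottleneck 1, flow now 11. (uses reverse residual edge)
No augmenting path remains; maximum flow = 11.
By max-flow min-cut, the minimum cut capacity equals the max flow.
In the residual graph, reachable from Plant: {Plant, n1, n2, n3, n4, n5}.
Min-cut edges: n4→City (6), n5→City (5); capacity 6 + 5 = 11.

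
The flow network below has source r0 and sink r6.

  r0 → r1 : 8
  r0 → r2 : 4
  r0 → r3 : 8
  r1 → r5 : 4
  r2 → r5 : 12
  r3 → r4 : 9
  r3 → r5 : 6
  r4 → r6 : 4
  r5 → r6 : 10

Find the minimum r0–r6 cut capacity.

14

Augment r0→r1→r5→r6: bottleneck 4, flow now 4.
Augment r0→r2→r5→r6: bottleneck 4, flow now 8.
Augment r0→r3→r4→r6: bottleneck 4, flow now 12.
Augment r0→r3→r5→r6: bottleneck 2, flow now 14.
No augmenting path remains; maximum flow = 14.
By max-flow min-cut, the minimum cut capacity equals the max flow.
In the residual graph, reachable from r0: {r0, r1, r2, r3, r4, r5}.
Min-cut edges: r4→r6 (4), r5→r6 (10); capacity 4 + 10 = 14.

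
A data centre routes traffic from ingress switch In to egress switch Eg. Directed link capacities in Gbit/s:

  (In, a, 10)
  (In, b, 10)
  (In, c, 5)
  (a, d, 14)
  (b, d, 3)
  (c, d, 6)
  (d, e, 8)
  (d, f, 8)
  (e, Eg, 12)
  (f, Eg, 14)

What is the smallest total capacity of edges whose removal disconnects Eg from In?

Augment In→a→d→e→Eg: bottleneck 8, flow now 8.
Augment In→a→d→f→Eg: bottleneck 2, flow now 10.
Augment In→b→d→f→Eg: bottleneck 3, flow now 13.
Augment In→c→d→f→Eg: bottleneck 3, flow now 16.
No augmenting path remains; maximum flow = 16.
By max-flow min-cut, the minimum cut capacity equals the max flow.
In the residual graph, reachable from In: {In, a, b, c, d}.
Min-cut edges: d→e (8), d→f (8); capacity 8 + 8 = 16.

16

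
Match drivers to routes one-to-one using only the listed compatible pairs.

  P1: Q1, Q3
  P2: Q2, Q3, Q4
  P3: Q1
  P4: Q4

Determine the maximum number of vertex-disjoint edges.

4

Unit-capacity flow: source→left, listed edges, right→sink; max matching = max flow.
Augmenting path P1→Q1 (+1); matched 1.
Augmenting path P2→Q2 (+1); matched 2.
Augmenting path P4→Q4 (+1); matched 3.
Augmenting path P3→Q1→P1→Q3 (+1); matched 4.
No augmenting path remains; maximum matching = 4.
König certificate: {P1, P2, P3, P4} is a vertex cover of size 4 (every listed pair touches it), so no matching can be larger.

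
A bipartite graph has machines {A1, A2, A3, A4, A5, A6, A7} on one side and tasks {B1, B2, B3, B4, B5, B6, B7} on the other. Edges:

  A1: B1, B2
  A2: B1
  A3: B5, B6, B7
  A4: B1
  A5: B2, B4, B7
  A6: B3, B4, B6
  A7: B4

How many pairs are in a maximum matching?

6

Unit-capacity flow: source→left, listed edges, right→sink; max matching = max flow.
Augmenting path A1→B1 (+1); matched 1.
Augmenting path A3→B5 (+1); matched 2.
Augmenting path A5→B2 (+1); matched 3.
Augmenting path A6→B3 (+1); matched 4.
Augmenting path A7→B4 (+1); matched 5.
Augmenting path A2→B1→A1→B2→A5→B7 (+1); matched 6.
No augmenting path remains; maximum matching = 6.
König certificate: {A1, A3, A5, A6, A7, B1} is a vertex cover of size 6 (every listed pair touches it), so no matching can be larger.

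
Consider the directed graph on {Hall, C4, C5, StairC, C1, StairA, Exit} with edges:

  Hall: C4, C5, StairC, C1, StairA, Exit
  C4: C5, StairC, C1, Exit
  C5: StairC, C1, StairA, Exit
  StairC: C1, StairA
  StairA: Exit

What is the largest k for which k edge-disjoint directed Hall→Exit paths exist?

Assign every edge capacity 1; by Menger, the answer equals the max flow.
Path Hall→Exit (+1); total 1.
Path Hall→C4→Exit (+1); total 2.
Path Hall→C5→Exit (+1); total 3.
Path Hall→StairA→Exit (+1); total 4.
No residual Hall→Exit path; max flow = 4.
Certifying cut of size 4: {Hall→C4, Hall→C5, Hall→Exit, StairA→Exit}.

4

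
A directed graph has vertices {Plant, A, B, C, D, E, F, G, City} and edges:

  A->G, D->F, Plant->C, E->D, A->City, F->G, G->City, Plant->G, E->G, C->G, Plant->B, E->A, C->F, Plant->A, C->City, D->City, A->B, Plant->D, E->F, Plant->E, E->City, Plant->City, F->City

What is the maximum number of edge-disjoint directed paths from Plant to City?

Assign every edge capacity 1; by Menger, the answer equals the max flow.
Path Plant→City (+1); total 1.
Path Plant→A→City (+1); total 2.
Path Plant→C→City (+1); total 3.
Path Plant→D→City (+1); total 4.
Path Plant→E→City (+1); total 5.
Path Plant→G→City (+1); total 6.
No residual Plant→City path; max flow = 6.
Certifying cut of size 6: {Plant→A, Plant→C, Plant→City, Plant→D, Plant→E, Plant→G}.

6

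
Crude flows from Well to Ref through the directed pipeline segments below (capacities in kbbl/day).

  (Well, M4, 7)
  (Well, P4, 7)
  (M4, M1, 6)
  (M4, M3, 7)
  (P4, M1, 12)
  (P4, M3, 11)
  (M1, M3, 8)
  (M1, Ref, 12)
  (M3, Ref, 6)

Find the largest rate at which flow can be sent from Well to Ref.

14

Augment Well→M4→M1→Ref: bottleneck 6, flow now 6.
Augment Well→M4→M3→Ref: bottleneck 1, flow now 7.
Augment Well→P4→M1→Ref: bottleneck 6, flow now 13.
Augment Well→P4→M3→Ref: bottleneck 1, flow now 14.
No augmenting path remains; maximum flow = 14.
In the residual graph, reachable from Well: {Well}.
Min-cut edges: Well→M4 (7), Well→P4 (7); capacity 7 + 7 = 14.
This cut is saturated, so no flow can exceed 14.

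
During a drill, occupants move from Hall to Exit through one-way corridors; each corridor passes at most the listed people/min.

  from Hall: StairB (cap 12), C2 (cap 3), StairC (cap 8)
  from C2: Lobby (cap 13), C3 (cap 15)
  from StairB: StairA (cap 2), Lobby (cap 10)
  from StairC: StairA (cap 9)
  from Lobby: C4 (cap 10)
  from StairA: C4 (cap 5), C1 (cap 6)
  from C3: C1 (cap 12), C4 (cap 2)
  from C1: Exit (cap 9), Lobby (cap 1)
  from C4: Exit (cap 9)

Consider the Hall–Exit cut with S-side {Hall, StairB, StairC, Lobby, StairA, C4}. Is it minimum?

Yes — it is a minimum cut (capacity 18).

Given cut capacity: 3 + 6 + 9 = 18.
Augment Hall→C2→Lobby→C4→Exit: bottleneck 3, flow now 3.
Augment Hall→StairB→Lobby→C4→Exit: bottleneck 6, flow now 9.
Augment Hall→StairB→StairA→C1→Exit: bottleneck 2, flow now 11.
Augment Hall→StairC→StairA→C1→Exit: bottleneck 4, flow now 15.
Augment Hall→StairB→Lobby→C2→C3→C1→Exit: bottleneck 3, flow now 18. (uses reverse residual edge)
No augmenting path remains; maximum flow = 18.
Cut capacity 18 equals the max flow, so it is a minimum cut.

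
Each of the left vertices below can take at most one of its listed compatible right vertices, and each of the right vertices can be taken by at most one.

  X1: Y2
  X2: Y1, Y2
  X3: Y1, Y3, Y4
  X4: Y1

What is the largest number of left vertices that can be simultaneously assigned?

Unit-capacity flow: source→left, listed edges, right→sink; max matching = max flow.
Augmenting path X1→Y2 (+1); matched 1.
Augmenting path X2→Y1 (+1); matched 2.
Augmenting path X3→Y3 (+1); matched 3.
No augmenting path remains; maximum matching = 3.
König certificate: {X3, Y1, Y2} is a vertex cover of size 3 (every listed pair touches it), so no matching can be larger.

3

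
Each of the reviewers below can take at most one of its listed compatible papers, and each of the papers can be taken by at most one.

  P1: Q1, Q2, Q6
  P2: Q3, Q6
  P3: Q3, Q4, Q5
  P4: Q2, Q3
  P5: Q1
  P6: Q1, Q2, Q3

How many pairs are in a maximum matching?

Unit-capacity flow: source→left, listed edges, right→sink; max matching = max flow.
Augmenting path P1→Q1 (+1); matched 1.
Augmenting path P2→Q3 (+1); matched 2.
Augmenting path P3→Q4 (+1); matched 3.
Augmenting path P4→Q2 (+1); matched 4.
Augmenting path P5→Q1→P1→Q6 (+1); matched 5.
No augmenting path remains; maximum matching = 5.
König certificate: {P3, Q1, Q2, Q3, Q6} is a vertex cover of size 5 (every listed pair touches it), so no matching can be larger.

5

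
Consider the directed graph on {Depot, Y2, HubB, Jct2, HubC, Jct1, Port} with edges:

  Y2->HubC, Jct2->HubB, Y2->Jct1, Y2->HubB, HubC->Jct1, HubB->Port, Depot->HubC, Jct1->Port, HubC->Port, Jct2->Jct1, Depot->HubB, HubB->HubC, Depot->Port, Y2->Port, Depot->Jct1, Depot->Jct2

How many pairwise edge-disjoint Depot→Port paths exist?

Assign every edge capacity 1; by Menger, the answer equals the max flow.
Path Depot→Port (+1); total 1.
Path Depot→HubB→Port (+1); total 2.
Path Depot→HubC→Port (+1); total 3.
Path Depot→Jct1→Port (+1); total 4.
No residual Depot→Port path; max flow = 4.
Certifying cut of size 4: {Depot→Port, HubB→Port, HubC→Port, Jct1→Port}.

4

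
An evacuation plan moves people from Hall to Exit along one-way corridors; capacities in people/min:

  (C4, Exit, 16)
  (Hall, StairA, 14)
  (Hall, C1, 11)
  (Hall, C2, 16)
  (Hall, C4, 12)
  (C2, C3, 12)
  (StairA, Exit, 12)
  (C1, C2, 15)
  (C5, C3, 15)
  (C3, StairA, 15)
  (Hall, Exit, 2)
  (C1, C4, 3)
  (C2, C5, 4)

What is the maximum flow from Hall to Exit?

Augment Hall→Exit: bottleneck 2, flow now 2.
Augment Hall→StairA→Exit: bottleneck 12, flow now 14.
Augment Hall→C4→Exit: bottleneck 12, flow now 26.
Augment Hall→C1→C4→Exit: bottleneck 3, flow now 29.
No augmenting path remains; maximum flow = 29.
In the residual graph, reachable from Hall: {Hall, C1, C2, C5, C3, StairA}.
Min-cut edges: Hall→C4 (12), Hall→Exit (2), C1→C4 (3), StairA→Exit (12); capacity 12 + 2 + 3 + 12 = 29.
This cut is saturated, so no flow can exceed 29.

29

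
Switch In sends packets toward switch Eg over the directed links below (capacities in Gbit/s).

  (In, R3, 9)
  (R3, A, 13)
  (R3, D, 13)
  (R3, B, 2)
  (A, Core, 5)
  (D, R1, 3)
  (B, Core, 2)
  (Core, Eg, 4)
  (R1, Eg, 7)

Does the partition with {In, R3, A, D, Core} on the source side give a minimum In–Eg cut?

Given cut capacity: 2 + 3 + 4 = 9.
Augment In→R3→A→Core→Eg: bottleneck 4, flow now 4.
Augment In→R3→D→R1→Eg: bottleneck 3, flow now 7.
No augmenting path remains; maximum flow = 7.
In the residual graph, reachable from In: {In, R3, A, D, B, Core}.
Min-cut edges: D→R1 (3), Core→Eg (4); capacity 3 + 4 = 7.
Cut capacity 9 exceeds the max flow 7, so it is not minimum.

No — its capacity is 9, but the minimum cut has capacity 7.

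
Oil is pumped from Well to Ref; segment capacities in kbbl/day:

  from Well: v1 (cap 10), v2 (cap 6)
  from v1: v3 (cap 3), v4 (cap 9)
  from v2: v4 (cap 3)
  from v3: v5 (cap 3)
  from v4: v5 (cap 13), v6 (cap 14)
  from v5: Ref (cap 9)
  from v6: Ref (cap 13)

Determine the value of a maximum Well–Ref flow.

Augment Well→v1→v3→v5→Ref: bottleneck 3, flow now 3.
Augment Well→v1→v4→v5→Ref: bottleneck 6, flow now 9.
Augment Well→v1→v4→v6→Ref: bottleneck 1, flow now 10.
Augment Well→v2→v4→v6→Ref: bottleneck 3, flow now 13.
No augmenting path remains; maximum flow = 13.
In the residual graph, reachable from Well: {Well, v2}.
Min-cut edges: Well→v1 (10), v2→v4 (3); capacity 10 + 3 = 13.
This cut is saturated, so no flow can exceed 13.

13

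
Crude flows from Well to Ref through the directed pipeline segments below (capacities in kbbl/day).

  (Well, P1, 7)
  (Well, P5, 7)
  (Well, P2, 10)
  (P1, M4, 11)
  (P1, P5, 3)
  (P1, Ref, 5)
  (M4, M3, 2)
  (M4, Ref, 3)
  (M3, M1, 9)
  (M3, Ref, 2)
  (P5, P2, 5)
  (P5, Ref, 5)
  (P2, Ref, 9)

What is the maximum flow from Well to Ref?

Augment Well→P1→Ref: bottleneck 5, flow now 5.
Augment Well→P5→Ref: bottleneck 5, flow now 10.
Augment Well→P2→Ref: bottleneck 9, flow now 19.
Augment Well→P1→M4→Ref: bottleneck 2, flow now 21.
No augmenting path remains; maximum flow = 21.
In the residual graph, reachable from Well: {Well, P5, P2}.
Min-cut edges: Well→P1 (7), P5→Ref (5), P2→Ref (9); capacity 7 + 5 + 9 = 21.
This cut is saturated, so no flow can exceed 21.

21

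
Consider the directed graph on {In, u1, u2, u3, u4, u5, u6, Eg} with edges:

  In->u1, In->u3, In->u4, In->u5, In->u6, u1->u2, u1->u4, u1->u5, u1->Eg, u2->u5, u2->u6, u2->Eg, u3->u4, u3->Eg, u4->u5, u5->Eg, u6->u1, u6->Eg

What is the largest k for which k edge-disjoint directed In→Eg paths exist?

4

Assign every edge capacity 1; by Menger, the answer equals the max flow.
Path In→u1→Eg (+1); total 1.
Path In→u3→Eg (+1); total 2.
Path In→u5→Eg (+1); total 3.
Path In→u6→Eg (+1); total 4.
No residual In→Eg path; max flow = 4.
Certifying cut of size 4: {In→u1, In→u3, In→u6, u5→Eg}.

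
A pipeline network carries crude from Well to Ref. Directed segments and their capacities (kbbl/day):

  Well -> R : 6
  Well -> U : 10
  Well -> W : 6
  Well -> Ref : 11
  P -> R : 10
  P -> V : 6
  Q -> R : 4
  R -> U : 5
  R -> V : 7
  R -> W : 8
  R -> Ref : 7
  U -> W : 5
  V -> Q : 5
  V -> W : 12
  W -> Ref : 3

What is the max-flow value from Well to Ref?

Augment Well→Ref: bottleneck 11, flow now 11.
Augment Well→R→Ref: bottleneck 6, flow now 17.
Augment Well→W→Ref: bottleneck 3, flow now 20.
No augmenting path remains; maximum flow = 20.
In the residual graph, reachable from Well: {Well, U, W}.
Min-cut edges: Well→R (6), Well→Ref (11), W→Ref (3); capacity 6 + 11 + 3 = 20.
This cut is saturated, so no flow can exceed 20.

20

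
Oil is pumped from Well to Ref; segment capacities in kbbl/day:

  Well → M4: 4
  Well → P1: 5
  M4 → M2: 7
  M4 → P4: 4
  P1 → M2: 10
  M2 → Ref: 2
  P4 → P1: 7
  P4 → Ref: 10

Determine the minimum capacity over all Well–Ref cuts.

6

Augment Well→M4→M2→Ref: bottleneck 2, flow now 2.
Augment Well→M4→P4→Ref: bottleneck 2, flow now 4.
Augment Well→P1→M2→M4→P4→Ref: bottleneck 2, flow now 6. (uses reverse residual edge)
No augmenting path remains; maximum flow = 6.
By max-flow min-cut, the minimum cut capacity equals the max flow.
In the residual graph, reachable from Well: {Well, P1, M2}.
Min-cut edges: Well→M4 (4), M2→Ref (2); capacity 4 + 2 = 6.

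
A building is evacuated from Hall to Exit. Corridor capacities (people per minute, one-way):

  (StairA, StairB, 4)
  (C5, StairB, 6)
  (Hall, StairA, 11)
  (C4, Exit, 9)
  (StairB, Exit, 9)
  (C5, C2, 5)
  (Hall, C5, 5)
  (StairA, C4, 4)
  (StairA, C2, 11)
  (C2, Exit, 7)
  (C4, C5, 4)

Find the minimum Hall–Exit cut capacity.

16

Augment Hall→C5→C2→Exit: bottleneck 5, flow now 5.
Augment Hall→StairA→C4→Exit: bottleneck 4, flow now 9.
Augment Hall→StairA→C2→Exit: bottleneck 2, flow now 11.
Augment Hall→StairA→StairB→Exit: bottleneck 4, flow now 15.
Augment Hall→StairA→C2→C5→StairB→Exit: bottleneck 1, flow now 16. (uses reverse residual edge)
No augmenting path remains; maximum flow = 16.
By max-flow min-cut, the minimum cut capacity equals the max flow.
In the residual graph, reachable from Hall: {Hall}.
Min-cut edges: Hall→C5 (5), Hall→StairA (11); capacity 5 + 11 = 16.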